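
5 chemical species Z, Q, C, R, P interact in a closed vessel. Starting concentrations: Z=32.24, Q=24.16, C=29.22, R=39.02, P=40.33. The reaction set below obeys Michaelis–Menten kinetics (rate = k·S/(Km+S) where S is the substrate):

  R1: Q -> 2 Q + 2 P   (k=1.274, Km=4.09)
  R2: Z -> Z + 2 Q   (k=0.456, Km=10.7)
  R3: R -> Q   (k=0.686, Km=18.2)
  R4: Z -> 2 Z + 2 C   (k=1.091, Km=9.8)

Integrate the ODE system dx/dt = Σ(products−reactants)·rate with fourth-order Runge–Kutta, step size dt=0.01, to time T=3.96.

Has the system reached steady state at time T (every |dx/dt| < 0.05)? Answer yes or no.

RK4 with dt=0.01: 396 steps to T=3.96. Trajectory (selected grid times):
t=0.00: Z=32.24 Q=24.16 C=29.22 R=39.02 P=40.33
t=0.44: Z=32.61 Q=25.15 C=29.96 R=38.81 P=41.29
t=0.88: Z=32.98 Q=26.14 C=30.70 R=38.61 P=42.26
t=1.32: Z=33.35 Q=27.13 C=31.44 R=38.40 P=43.23
t=1.76: Z=33.72 Q=28.13 C=32.18 R=38.20 P=44.21
t=2.20: Z=34.09 Q=29.13 C=32.93 R=38.00 P=45.19
t=2.64: Z=34.47 Q=30.13 C=33.67 R=37.79 P=46.17
t=3.08: Z=34.84 Q=31.14 C=34.42 R=37.59 P=47.16
t=3.52: Z=35.22 Q=32.14 C=35.17 R=37.38 P=48.15
t=3.96: Z=35.59 Q=33.15 C=35.92 R=37.18 P=49.15
Rates at T: R1=1.1341, R2=0.3506, R3=0.4606, R4=0.8555
dx/dt at T (Σ net stoichiometry × rate): Z=+0.8555, Q=+2.2958, C=+1.7109, R=-0.4606, P=+2.2682
Largest |dx/dt| is |+2.2958| (Q) ≥ 0.05 → not steady.

Steady state at T: no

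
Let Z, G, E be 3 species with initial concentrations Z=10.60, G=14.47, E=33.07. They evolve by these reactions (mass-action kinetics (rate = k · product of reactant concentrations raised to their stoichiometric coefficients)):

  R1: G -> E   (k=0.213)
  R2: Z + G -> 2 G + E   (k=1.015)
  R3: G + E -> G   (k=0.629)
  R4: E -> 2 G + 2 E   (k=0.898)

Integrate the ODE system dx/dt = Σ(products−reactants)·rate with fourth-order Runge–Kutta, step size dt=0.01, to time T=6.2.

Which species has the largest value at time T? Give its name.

RK4 with dt=0.01: 620 steps to T=6.2. Trajectory (selected grid times):
t=0.00: Z=10.60 G=14.47 E=33.07
t=0.69: Z=0.00 G=27.06 E=0.36
t=1.38: Z=0.00 G=23.78 E=0.36
t=2.07: Z=0.00 G=20.94 E=0.36
t=2.76: Z=0.00 G=18.50 E=0.37
t=3.44: Z=0.00 G=16.43 E=0.37
t=4.13: Z=0.00 G=14.61 E=0.37
t=4.82: Z=0.00 G=13.05 E=0.38
t=5.51: Z=0.00 G=11.70 E=0.38
t=6.20: Z=0.00 G=10.55 E=0.39
At T=6.2: Z=0.00 G=10.55 E=0.39; the largest is G.

Dominant species at T: G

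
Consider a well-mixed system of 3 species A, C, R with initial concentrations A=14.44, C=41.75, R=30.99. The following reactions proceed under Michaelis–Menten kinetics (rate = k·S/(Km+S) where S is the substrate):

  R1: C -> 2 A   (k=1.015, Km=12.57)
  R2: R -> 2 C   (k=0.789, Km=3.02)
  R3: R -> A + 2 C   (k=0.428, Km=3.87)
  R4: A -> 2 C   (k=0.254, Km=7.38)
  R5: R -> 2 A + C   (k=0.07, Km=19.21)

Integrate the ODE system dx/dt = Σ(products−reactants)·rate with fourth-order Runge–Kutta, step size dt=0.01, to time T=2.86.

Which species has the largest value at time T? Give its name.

RK4 with dt=0.01: 286 steps to T=2.86. Trajectory (selected grid times):
t=0.00: A=14.44 C=41.75 R=30.99
t=0.32: A=15.04 C=42.33 R=30.62
t=0.64: A=15.63 C=42.90 R=30.26
t=0.95: A=16.21 C=43.46 R=29.91
t=1.27: A=16.81 C=44.03 R=29.54
t=1.59: A=17.40 C=44.61 R=29.18
t=1.91: A=18.00 C=45.18 R=28.82
t=2.22: A=18.58 C=45.73 R=28.47
t=2.54: A=19.18 C=46.31 R=28.10
t=2.86: A=19.78 C=46.88 R=27.74
At T=2.86: A=19.78 C=46.88 R=27.74; the largest is C.

Dominant species at T: C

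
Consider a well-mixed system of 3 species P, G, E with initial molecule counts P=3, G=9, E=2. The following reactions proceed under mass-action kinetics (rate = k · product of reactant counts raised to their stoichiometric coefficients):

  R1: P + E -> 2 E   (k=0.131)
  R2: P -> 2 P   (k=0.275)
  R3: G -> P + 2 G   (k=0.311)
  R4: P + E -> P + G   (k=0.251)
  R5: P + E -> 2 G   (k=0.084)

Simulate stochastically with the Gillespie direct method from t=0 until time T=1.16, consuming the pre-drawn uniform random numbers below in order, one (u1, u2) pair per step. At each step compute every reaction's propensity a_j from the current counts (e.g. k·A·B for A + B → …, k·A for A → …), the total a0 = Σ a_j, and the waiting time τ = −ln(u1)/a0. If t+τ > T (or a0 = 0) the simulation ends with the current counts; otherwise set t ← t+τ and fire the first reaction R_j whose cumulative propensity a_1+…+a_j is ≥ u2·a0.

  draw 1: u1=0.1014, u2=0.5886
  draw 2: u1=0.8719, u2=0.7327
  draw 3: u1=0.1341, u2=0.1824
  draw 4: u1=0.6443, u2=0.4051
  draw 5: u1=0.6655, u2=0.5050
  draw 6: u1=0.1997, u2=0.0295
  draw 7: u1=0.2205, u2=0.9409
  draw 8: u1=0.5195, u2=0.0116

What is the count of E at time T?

t=0.000: P=3 G=9 E=2
Draw 1: a1=0.786, a2=0.825, a3=2.799, a4=1.506, a5=0.504, a0=6.420; τ=−ln(0.1014)/6.420=0.356 → t=0.356; u2·a0=0.5886·6.420=3.779; a1+a2=1.611 < 3.779 ≤ a1+…+a3=4.410 → R3 fires; P=4 G=10 E=2
Draw 2: a1=1.048, a2=1.100, a3=3.110, a4=2.008, a5=0.672, a0=7.938; τ=−ln(0.8719)/7.938=0.017 → t=0.374; u2·a0=0.7327·7.938=5.816; a1+…+a3=5.258 < 5.816 ≤ a1+…+a4=7.266 → R4 fires; P=4 G=11 E=1
Draw 3: a1=0.524, a2=1.100, a3=3.421, a4=1.004, a5=0.336, a0=6.385; τ=−ln(0.1341)/6.385=0.315 → t=0.688; u2·a0=0.1824·6.385=1.165; a1=0.524 < 1.165 ≤ a1+a2=1.624 → R2 fires; P=5 G=11 E=1
Draw 4: a1=0.655, a2=1.375, a3=3.421, a4=1.255, a5=0.420, a0=7.126; τ=−ln(0.6443)/7.126=0.062 → t=0.750; u2·a0=0.4051·7.126=2.887; a1+a2=2.030 < 2.887 ≤ a1+…+a3=5.451 → R3 fires; P=6 G=12 E=1
Draw 5: a1=0.786, a2=1.650, a3=3.732, a4=1.506, a5=0.504, a0=8.178; τ=−ln(0.6655)/8.178=0.050 → t=0.800; u2·a0=0.5050·8.178=4.130; a1+a2=2.436 < 4.130 ≤ a1+…+a3=6.168 → R3 fires; P=7 G=13 E=1
Draw 6: a1=0.917, a2=1.925, a3=4.043, a4=1.757, a5=0.588, a0=9.230; τ=−ln(0.1997)/9.230=0.175 → t=0.974; u2·a0=0.0295·9.230=0.272 ≤ a1=0.917 → R1 fires; P=6 G=13 E=2
Draw 7: a1=1.572, a2=1.650, a3=4.043, a4=3.012, a5=1.008, a0=11.285; τ=−ln(0.2205)/11.285=0.134 → t=1.108; u2·a0=0.9409·11.285=10.618; a1+…+a4=10.277 < 10.618 ≤ a1+…+a5=11.285 → R5 fires; P=5 G=15 E=1
Draw 8: a1=0.655, a2=1.375, a3=4.665, a4=1.255, a5=0.420, a0=8.370; τ=−ln(0.5195)/8.370=0.078 → t=1.187 > T=1.16: stop.
Read off E at T=1.16: 1

E at T = 1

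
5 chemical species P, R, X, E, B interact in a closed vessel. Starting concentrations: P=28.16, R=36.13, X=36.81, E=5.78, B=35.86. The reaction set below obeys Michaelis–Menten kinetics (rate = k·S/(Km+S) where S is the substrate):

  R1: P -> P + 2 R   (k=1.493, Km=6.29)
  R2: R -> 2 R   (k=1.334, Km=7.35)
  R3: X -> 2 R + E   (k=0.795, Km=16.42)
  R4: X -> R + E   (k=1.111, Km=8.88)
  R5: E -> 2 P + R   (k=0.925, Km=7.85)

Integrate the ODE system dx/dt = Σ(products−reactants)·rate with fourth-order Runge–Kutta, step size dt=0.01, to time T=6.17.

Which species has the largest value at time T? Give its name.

Dominant species at T: R

RK4 with dt=0.01: 617 steps to T=6.17. Trajectory (selected grid times):
t=0.00: P=28.16 R=36.13 X=36.81 E=5.78 B=35.86
t=0.69: P=28.72 R=40.24 X=35.82 E=6.49 B=35.86
t=1.37: P=29.31 R=44.32 X=34.84 E=7.17 B=35.86
t=2.06: P=29.93 R=48.47 X=33.86 E=7.84 B=35.86
t=2.74: P=30.57 R=52.59 X=32.90 E=8.48 B=35.86
t=3.43: P=31.25 R=56.78 X=31.94 E=9.11 B=35.86
t=4.11: P=31.93 R=60.92 X=30.99 E=9.71 B=35.86
t=4.80: P=32.65 R=65.13 X=30.04 E=10.30 B=35.86
t=5.48: P=33.37 R=69.30 X=29.11 E=10.87 B=35.86
t=6.17: P=34.12 R=73.52 X=28.18 E=11.43 B=35.86
At T=6.17: P=34.12 R=73.52 X=28.18 E=11.43 B=35.86; the largest is R.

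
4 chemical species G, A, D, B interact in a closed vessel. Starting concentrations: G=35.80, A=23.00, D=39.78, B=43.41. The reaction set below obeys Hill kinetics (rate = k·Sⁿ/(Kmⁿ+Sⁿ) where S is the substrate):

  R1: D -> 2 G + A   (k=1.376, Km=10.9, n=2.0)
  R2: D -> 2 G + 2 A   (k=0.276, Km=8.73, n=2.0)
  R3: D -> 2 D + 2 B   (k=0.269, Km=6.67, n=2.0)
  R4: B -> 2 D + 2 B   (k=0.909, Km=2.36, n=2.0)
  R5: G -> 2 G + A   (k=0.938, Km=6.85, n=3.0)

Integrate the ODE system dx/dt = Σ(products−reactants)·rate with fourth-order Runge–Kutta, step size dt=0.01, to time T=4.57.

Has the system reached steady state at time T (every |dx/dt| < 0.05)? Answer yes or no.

Steady state at T: no

RK4 with dt=0.01: 457 steps to T=4.57. Trajectory (selected grid times):
t=0.00: G=35.80 A=23.00 D=39.78 B=43.41
t=0.51: G=37.85 A=24.40 D=40.05 B=44.14
t=1.02: G=39.90 A=25.80 D=40.32 B=44.87
t=1.52: G=41.92 A=27.17 D=40.58 B=45.58
t=2.03: G=43.97 A=28.57 D=40.85 B=46.31
t=2.54: G=46.03 A=29.97 D=41.12 B=47.04
t=3.05: G=48.09 A=31.37 D=41.39 B=47.77
t=3.55: G=50.11 A=32.75 D=41.65 B=48.49
t=4.06: G=52.17 A=34.15 D=41.92 B=49.22
t=4.57: G=54.23 A=35.56 D=42.19 B=49.95
Rates at T: R1=1.2899, R2=0.2647, R3=0.2624, R4=0.9070, R5=0.9361
dx/dt at T (Σ net stoichiometry × rate): G=+4.0452, A=+2.7553, D=+0.5218, B=+1.4319
Largest |dx/dt| is |+4.0452| (G) ≥ 0.05 → not steady.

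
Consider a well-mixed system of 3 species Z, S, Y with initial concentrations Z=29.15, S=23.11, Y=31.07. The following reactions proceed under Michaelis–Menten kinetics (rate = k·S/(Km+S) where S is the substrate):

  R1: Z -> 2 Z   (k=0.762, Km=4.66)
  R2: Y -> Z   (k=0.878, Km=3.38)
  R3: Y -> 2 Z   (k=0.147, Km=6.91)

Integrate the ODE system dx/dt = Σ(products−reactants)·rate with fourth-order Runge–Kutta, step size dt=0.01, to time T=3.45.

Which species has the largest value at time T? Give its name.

Dominant species at T: Z

RK4 with dt=0.01: 345 steps to T=3.45. Trajectory (selected grid times):
t=0.00: Z=29.15 S=23.11 Y=31.07
t=0.38: Z=29.79 S=23.11 Y=30.72
t=0.77: Z=30.45 S=23.11 Y=30.37
t=1.15: Z=31.09 S=23.11 Y=30.02
t=1.53: Z=31.74 S=23.11 Y=29.68
t=1.92: Z=32.40 S=23.11 Y=29.32
t=2.30: Z=33.04 S=23.11 Y=28.98
t=2.68: Z=33.68 S=23.11 Y=28.64
t=3.07: Z=34.34 S=23.11 Y=28.28
t=3.45: Z=34.98 S=23.11 Y=27.94
At T=3.45: Z=34.98 S=23.11 Y=27.94; the largest is Z.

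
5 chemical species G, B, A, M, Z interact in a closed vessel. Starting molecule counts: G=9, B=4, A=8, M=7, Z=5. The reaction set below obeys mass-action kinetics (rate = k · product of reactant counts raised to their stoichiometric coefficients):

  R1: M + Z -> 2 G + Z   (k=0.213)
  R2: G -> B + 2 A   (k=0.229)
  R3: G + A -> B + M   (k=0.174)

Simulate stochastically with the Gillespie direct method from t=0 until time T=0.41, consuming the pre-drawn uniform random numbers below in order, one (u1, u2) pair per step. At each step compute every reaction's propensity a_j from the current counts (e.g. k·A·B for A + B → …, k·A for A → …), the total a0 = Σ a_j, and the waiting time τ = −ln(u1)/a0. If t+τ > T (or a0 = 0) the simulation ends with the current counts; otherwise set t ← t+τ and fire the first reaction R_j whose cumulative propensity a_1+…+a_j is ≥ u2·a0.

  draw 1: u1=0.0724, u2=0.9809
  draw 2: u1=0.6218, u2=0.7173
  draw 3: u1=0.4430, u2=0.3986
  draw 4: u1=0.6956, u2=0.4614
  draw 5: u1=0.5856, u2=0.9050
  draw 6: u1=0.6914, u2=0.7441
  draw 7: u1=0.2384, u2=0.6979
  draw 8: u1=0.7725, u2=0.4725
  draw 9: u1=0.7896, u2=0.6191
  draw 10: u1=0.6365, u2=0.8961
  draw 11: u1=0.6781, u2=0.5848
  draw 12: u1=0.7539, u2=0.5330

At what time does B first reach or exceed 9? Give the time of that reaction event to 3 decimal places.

Threshold first reached at t = 0.249

t=0.000: G=9 B=4 A=8 M=7 Z=5
Draw 1: a1=7.455, a2=2.061, a3=12.528, a0=22.044; τ=−ln(0.0724)/22.044=0.119 → t=0.119; u2·a0=0.9809·22.044=21.623; a1+a2=9.516 < 21.623 ≤ a1+…+a3=22.044 → R3 fires; G=8 B=5 A=7 M=8 Z=5
Draw 2: a1=8.520, a2=1.832, a3=9.744, a0=20.096; τ=−ln(0.6218)/20.096=0.024 → t=0.143; u2·a0=0.7173·20.096=14.415; a1+a2=10.352 < 14.415 ≤ a1+…+a3=20.096 → R3 fires; G=7 B=6 A=6 M=9 Z=5
Draw 3: a1=9.585, a2=1.603, a3=7.308, a0=18.496; τ=−ln(0.4430)/18.496=0.044 → t=0.187; u2·a0=0.3986·18.496=7.373 ≤ a1=9.585 → R1 fires; G=9 B=6 A=6 M=8 Z=5
Draw 4: a1=8.520, a2=2.061, a3=9.396, a0=19.977; τ=−ln(0.6956)/19.977=0.018 → t=0.205; u2·a0=0.4614·19.977=9.217; a1=8.520 < 9.217 ≤ a1+a2=10.581 → R2 fires; G=8 B=7 A=8 M=8 Z=5
Draw 5: a1=8.520, a2=1.832, a3=11.136, a0=21.488; τ=−ln(0.5856)/21.488=0.025 → t=0.230; u2·a0=0.9050·21.488=19.447; a1+a2=10.352 < 19.447 ≤ a1+…+a3=21.488 → R3 fires; G=7 B=8 A=7 M=9 Z=5
Draw 6: a1=9.585, a2=1.603, a3=8.526, a0=19.714; τ=−ln(0.6914)/19.714=0.019 → t=0.249; u2·a0=0.7441·19.714=14.669; a1+a2=11.188 < 14.669 ≤ a1+…+a3=19.714 → R3 fires; G=6 B=9 A=6 M=10 Z=5
Draw 7: a1=10.650, a2=1.374, a3=6.264, a0=18.288; τ=−ln(0.2384)/18.288=0.078 → t=0.327; u2·a0=0.6979·18.288=12.763; a1+a2=12.024 < 12.763 ≤ a1+…+a3=18.288 → R3 fires; G=5 B=10 A=5 M=11 Z=5
Draw 8: a1=11.715, a2=1.145, a3=4.350, a0=17.210; τ=−ln(0.7725)/17.210=0.015 → t=0.342; u2·a0=0.4725·17.210=8.132 ≤ a1=11.715 → R1 fires; G=7 B=10 A=5 M=10 Z=5
Draw 9: a1=10.650, a2=1.603, a3=6.090, a0=18.343; τ=−ln(0.7896)/18.343=0.013 → t=0.355; u2·a0=0.6191·18.343=11.356; a1=10.650 < 11.356 ≤ a1+a2=12.253 → R2 fires; G=6 B=11 A=7 M=10 Z=5
Draw 10: a1=10.650, a2=1.374, a3=7.308, a0=19.332; τ=−ln(0.6365)/19.332=0.023 → t=0.378; u2·a0=0.8961·19.332=17.323; a1+a2=12.024 < 17.323 ≤ a1+…+a3=19.332 → R3 fires; G=5 B=12 A=6 M=11 Z=5
Draw 11: a1=11.715, a2=1.145, a3=5.220, a0=18.080; τ=−ln(0.6781)/18.080=0.021 → t=0.400; u2·a0=0.5848·18.080=10.573 ≤ a1=11.715 → R1 fires; G=7 B=12 A=6 M=10 Z=5
Draw 12: a1=10.650, a2=1.603, a3=7.308, a0=19.561; τ=−ln(0.7539)/19.561=0.014 → t=0.414 > T=0.41: stop.
B first becomes ≥ 9 when it reaches 9 at the event at t=0.249.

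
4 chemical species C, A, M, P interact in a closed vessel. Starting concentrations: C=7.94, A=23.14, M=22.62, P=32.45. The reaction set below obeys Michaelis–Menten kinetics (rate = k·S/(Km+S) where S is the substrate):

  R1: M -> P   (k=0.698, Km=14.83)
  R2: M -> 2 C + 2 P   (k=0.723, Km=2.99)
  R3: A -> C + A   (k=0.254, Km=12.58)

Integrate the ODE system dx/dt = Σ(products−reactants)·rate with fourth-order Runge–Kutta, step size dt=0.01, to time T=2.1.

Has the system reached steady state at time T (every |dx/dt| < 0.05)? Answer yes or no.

Steady state at T: no

RK4 with dt=0.01: 210 steps to T=2.1. Trajectory (selected grid times):
t=0.00: C=7.94 A=23.14 M=22.62 P=32.45
t=0.23: C=8.27 A=23.14 M=22.38 P=32.84
t=0.47: C=8.62 A=23.14 M=22.12 P=33.25
t=0.70: C=8.95 A=23.14 M=21.88 P=33.64
t=0.93: C=9.28 A=23.14 M=21.64 P=34.02
t=1.17: C=9.62 A=23.14 M=21.39 P=34.43
t=1.40: C=9.95 A=23.14 M=21.15 P=34.81
t=1.63: C=10.28 A=23.14 M=20.91 P=35.20
t=1.87: C=10.62 A=23.14 M=20.66 P=35.60
t=2.10: C=10.95 A=23.14 M=20.42 P=35.98
Rates at T: R1=0.4043, R2=0.6307, R3=0.1645
dx/dt at T (Σ net stoichiometry × rate): C=+1.4259, A=+0.0000, M=-1.0350, P=+1.6656
Largest |dx/dt| is |+1.6656| (P) ≥ 0.05 → not steady.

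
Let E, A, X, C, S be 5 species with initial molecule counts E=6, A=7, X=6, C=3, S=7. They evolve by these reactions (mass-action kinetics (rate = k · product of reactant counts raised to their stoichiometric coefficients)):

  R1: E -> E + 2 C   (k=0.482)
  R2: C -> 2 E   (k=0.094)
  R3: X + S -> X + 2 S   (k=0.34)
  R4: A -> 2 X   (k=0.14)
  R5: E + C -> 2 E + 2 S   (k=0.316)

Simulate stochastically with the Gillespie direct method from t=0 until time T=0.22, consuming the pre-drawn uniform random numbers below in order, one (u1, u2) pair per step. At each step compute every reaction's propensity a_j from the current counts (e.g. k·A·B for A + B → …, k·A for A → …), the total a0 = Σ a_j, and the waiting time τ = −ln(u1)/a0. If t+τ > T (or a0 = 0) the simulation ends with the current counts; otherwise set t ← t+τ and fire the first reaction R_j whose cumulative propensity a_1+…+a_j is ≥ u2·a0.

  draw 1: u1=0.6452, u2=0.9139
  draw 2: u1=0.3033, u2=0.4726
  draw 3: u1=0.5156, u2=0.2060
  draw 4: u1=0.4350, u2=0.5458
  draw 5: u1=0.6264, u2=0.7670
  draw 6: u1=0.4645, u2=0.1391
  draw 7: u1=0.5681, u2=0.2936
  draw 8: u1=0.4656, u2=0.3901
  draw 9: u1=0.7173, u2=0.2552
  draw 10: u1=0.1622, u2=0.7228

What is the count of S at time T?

t=0.000: E=6 A=7 X=6 C=3 S=7
Draw 1: a1=2.892, a2=0.282, a3=14.280, a4=0.980, a5=5.688, a0=24.122; τ=−ln(0.6452)/24.122=0.018 → t=0.018; u2·a0=0.9139·24.122=22.045; a1+…+a4=18.434 < 22.045 ≤ a1+…+a5=24.122 → R5 fires; E=7 A=7 X=6 C=2 S=9
Draw 2: a1=3.374, a2=0.188, a3=18.360, a4=0.980, a5=4.424, a0=27.326; τ=−ln(0.3033)/27.326=0.044 → t=0.062; u2·a0=0.4726·27.326=12.914; a1+a2=3.562 < 12.914 ≤ a1+…+a3=21.922 → R3 fires; E=7 A=7 X=6 C=2 S=10
Draw 3: a1=3.374, a2=0.188, a3=20.400, a4=0.980, a5=4.424, a0=29.366; τ=−ln(0.5156)/29.366=0.023 → t=0.084; u2·a0=0.2060·29.366=6.049; a1+a2=3.562 < 6.049 ≤ a1+…+a3=23.962 → R3 fires; E=7 A=7 X=6 C=2 S=11
Draw 4: a1=3.374, a2=0.188, a3=22.440, a4=0.980, a5=4.424, a0=31.406; τ=−ln(0.4350)/31.406=0.027 → t=0.111; u2·a0=0.5458·31.406=17.141; a1+a2=3.562 < 17.141 ≤ a1+…+a3=26.002 → R3 fires; E=7 A=7 X=6 C=2 S=12
Draw 5: a1=3.374, a2=0.188, a3=24.480, a4=0.980, a5=4.424, a0=33.446; τ=−ln(0.6264)/33.446=0.014 → t=0.125; u2·a0=0.7670·33.446=25.653; a1+a2=3.562 < 25.653 ≤ a1+…+a3=28.042 → R3 fires; E=7 A=7 X=6 C=2 S=13
Draw 6: a1=3.374, a2=0.188, a3=26.520, a4=0.980, a5=4.424, a0=35.486; τ=−ln(0.4645)/35.486=0.022 → t=0.146; u2·a0=0.1391·35.486=4.936; a1+a2=3.562 < 4.936 ≤ a1+…+a3=30.082 → R3 fires; E=7 A=7 X=6 C=2 S=14
Draw 7: a1=3.374, a2=0.188, a3=28.560, a4=0.980, a5=4.424, a0=37.526; τ=−ln(0.5681)/37.526=0.015 → t=0.162; u2·a0=0.2936·37.526=11.018; a1+a2=3.562 < 11.018 ≤ a1+…+a3=32.122 → R3 fires; E=7 A=7 X=6 C=2 S=15
Draw 8: a1=3.374, a2=0.188, a3=30.600, a4=0.980, a5=4.424, a0=39.566; τ=−ln(0.4656)/39.566=0.019 → t=0.181; u2·a0=0.3901·39.566=15.435; a1+a2=3.562 < 15.435 ≤ a1+…+a3=34.162 → R3 fires; E=7 A=7 X=6 C=2 S=16
Draw 9: a1=3.374, a2=0.188, a3=32.640, a4=0.980, a5=4.424, a0=41.606; τ=−ln(0.7173)/41.606=0.008 → t=0.189; u2·a0=0.2552·41.606=10.618; a1+a2=3.562 < 10.618 ≤ a1+…+a3=36.202 → R3 fires; E=7 A=7 X=6 C=2 S=17
Draw 10: a1=3.374, a2=0.188, a3=34.680, a4=0.980, a5=4.424, a0=43.646; τ=−ln(0.1622)/43.646=0.042 → t=0.231 > T=0.22: stop.
Read off S at T=0.22: 17

S at T = 17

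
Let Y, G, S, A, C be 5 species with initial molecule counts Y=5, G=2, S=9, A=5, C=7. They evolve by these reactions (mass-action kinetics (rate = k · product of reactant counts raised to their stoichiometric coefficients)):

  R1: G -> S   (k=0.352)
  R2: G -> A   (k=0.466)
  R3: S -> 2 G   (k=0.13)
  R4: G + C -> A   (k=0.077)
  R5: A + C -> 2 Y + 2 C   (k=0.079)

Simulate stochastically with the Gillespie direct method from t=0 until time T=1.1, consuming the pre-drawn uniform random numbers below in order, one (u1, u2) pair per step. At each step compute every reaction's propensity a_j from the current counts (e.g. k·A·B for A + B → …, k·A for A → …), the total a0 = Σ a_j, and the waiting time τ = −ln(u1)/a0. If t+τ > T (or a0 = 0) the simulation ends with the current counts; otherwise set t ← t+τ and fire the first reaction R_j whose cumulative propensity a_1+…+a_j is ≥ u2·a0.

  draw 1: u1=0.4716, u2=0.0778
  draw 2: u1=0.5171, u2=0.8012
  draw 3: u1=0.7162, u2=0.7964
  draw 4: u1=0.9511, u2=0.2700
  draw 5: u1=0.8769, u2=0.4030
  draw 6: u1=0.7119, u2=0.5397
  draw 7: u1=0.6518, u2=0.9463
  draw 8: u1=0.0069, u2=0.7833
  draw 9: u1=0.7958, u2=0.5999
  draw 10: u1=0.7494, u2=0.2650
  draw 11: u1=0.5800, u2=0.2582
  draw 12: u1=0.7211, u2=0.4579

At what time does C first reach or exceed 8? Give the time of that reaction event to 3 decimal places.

t=0.000: Y=5 G=2 S=9 A=5 C=7
Draw 1: a1=0.704, a2=0.932, a3=1.170, a4=1.078, a5=2.765, a0=6.649; τ=−ln(0.4716)/6.649=0.113 → t=0.113; u2·a0=0.0778·6.649=0.517 ≤ a1=0.704 → R1 fires; Y=5 G=1 S=10 A=5 C=7
Draw 2: a1=0.352, a2=0.466, a3=1.300, a4=0.539, a5=2.765, a0=5.422; τ=−ln(0.5171)/5.422=0.122 → t=0.235; u2·a0=0.8012·5.422=4.344; a1+…+a4=2.657 < 4.344 ≤ a1+…+a5=5.422 → R5 fires; Y=7 G=1 S=10 A=4 C=8
Draw 3: a1=0.352, a2=0.466, a3=1.300, a4=0.616, a5=2.528, a0=5.262; τ=−ln(0.7162)/5.262=0.063 → t=0.298; u2·a0=0.7964·5.262=4.191; a1+…+a4=2.734 < 4.191 ≤ a1+…+a5=5.262 → R5 fires; Y=9 G=1 S=10 A=3 C=9
Draw 4: a1=0.352, a2=0.466, a3=1.300, a4=0.693, a5=2.133, a0=4.944; τ=−ln(0.9511)/4.944=0.010 → t=0.308; u2·a0=0.2700·4.944=1.335; a1+a2=0.818 < 1.335 ≤ a1+…+a3=2.118 → R3 fires; Y=9 G=3 S=9 A=3 C=9
Draw 5: a1=1.056, a2=1.398, a3=1.170, a4=2.079, a5=2.133, a0=7.836; τ=−ln(0.8769)/7.836=0.017 → t=0.325; u2·a0=0.4030·7.836=3.158; a1+a2=2.454 < 3.158 ≤ a1+…+a3=3.624 → R3 fires; Y=9 G=5 S=8 A=3 C=9
Draw 6: a1=1.760, a2=2.330, a3=1.040, a4=3.465, a5=2.133, a0=10.728; τ=−ln(0.7119)/10.728=0.032 → t=0.357; u2·a0=0.5397·10.728=5.790; a1+…+a3=5.130 < 5.790 ≤ a1+…+a4=8.595 → R4 fires; Y=9 G=4 S=8 A=4 C=8
Draw 7: a1=1.408, a2=1.864, a3=1.040, a4=2.464, a5=2.528, a0=9.304; τ=−ln(0.6518)/9.304=0.046 → t=0.403; u2·a0=0.9463·9.304=8.804; a1+…+a4=6.776 < 8.804 ≤ a1+…+a5=9.304 → R5 fires; Y=11 G=4 S=8 A=3 C=9
Draw 8: a1=1.408, a2=1.864, a3=1.040, a4=2.772, a5=2.133, a0=9.217; τ=−ln(0.0069)/9.217=0.540 → t=0.943; u2·a0=0.7833·9.217=7.220; a1+…+a4=7.084 < 7.220 ≤ a1+…+a5=9.217 → R5 fires; Y=13 G=4 S=8 A=2 C=10
Draw 9: a1=1.408, a2=1.864, a3=1.040, a4=3.080, a5=1.580, a0=8.972; τ=−ln(0.7958)/8.972=0.025 → t=0.968; u2·a0=0.5999·8.972=5.382; a1+…+a3=4.312 < 5.382 ≤ a1+…+a4=7.392 → R4 fires; Y=13 G=3 S=8 A=3 C=9
Draw 10: a1=1.056, a2=1.398, a3=1.040, a4=2.079, a5=2.133, a0=7.706; τ=−ln(0.7494)/7.706=0.037 → t=1.005; u2·a0=0.2650·7.706=2.042; a1=1.056 < 2.042 ≤ a1+a2=2.454 → R2 fires; Y=13 G=2 S=8 A=4 C=9
Draw 11: a1=0.704, a2=0.932, a3=1.040, a4=1.386, a5=2.844, a0=6.906; τ=−ln(0.5800)/6.906=0.079 → t=1.084; u2·a0=0.2582·6.906=1.783; a1+a2=1.636 < 1.783 ≤ a1+…+a3=2.676 → R3 fires; Y=13 G=4 S=7 A=4 C=9
Draw 12: a1=1.408, a2=1.864, a3=0.910, a4=2.772, a5=2.844, a0=9.798; τ=−ln(0.7211)/9.798=0.033 → t=1.118 > T=1.1: stop.
C first becomes ≥ 8 when it reaches 8 at the event at t=0.235.

Threshold first reached at t = 0.235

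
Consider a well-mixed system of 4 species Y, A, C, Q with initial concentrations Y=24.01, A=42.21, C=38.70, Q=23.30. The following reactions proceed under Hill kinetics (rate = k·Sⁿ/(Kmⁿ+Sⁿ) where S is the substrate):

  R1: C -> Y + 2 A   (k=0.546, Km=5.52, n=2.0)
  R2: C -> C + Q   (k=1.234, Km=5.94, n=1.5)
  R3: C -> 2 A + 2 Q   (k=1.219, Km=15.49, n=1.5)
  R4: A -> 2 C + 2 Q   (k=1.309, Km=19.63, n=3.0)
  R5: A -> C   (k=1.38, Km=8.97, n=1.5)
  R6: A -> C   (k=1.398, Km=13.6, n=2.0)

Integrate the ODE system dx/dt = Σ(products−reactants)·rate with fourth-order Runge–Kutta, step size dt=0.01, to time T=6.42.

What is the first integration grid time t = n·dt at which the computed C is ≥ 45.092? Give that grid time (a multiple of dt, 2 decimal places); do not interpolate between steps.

RK4 with dt=0.01: 642 steps to T=6.42. Trajectory (selected grid times):
t=0.00: Y=24.01 A=42.21 C=38.70 Q=23.30
t=0.71: Y=24.39 A=41.73 C=41.10 Q=27.21
t=1.43: Y=24.78 A=41.28 C=43.51 Q=31.19
t=1.90: Y=25.03 A=41.00 C=45.07 Q=33.81
t=1.91: Y=25.03 A=40.99 C=45.11 Q=33.86
t=2.14: Y=25.16 A=40.86 C=45.87 Q=35.14
t=2.85: Y=25.54 A=40.46 C=48.21 Q=39.11
t=3.57: Y=25.93 A=40.08 C=50.57 Q=43.14
t=4.28: Y=26.31 A=39.73 C=52.88 Q=47.13
t=4.99: Y=26.70 A=39.40 C=55.17 Q=51.14
t=5.71: Y=27.09 A=39.08 C=57.48 Q=55.21
t=6.42: Y=27.47 A=38.78 C=59.75 Q=59.23
C(1.90)=45.074 < 45.092 but C(1.91)=45.107 ≥ 45.092, so the first grid time is t=1.91.

Threshold first reached at t = 1.91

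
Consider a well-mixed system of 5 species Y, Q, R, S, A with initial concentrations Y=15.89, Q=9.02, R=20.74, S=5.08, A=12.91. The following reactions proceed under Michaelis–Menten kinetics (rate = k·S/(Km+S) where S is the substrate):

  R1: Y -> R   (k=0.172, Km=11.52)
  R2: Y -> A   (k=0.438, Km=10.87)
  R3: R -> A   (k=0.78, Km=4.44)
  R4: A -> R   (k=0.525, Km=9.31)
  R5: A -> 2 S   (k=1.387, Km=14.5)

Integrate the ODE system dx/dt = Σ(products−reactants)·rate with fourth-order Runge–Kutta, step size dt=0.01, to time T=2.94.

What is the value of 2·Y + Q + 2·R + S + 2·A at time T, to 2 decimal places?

Check how each reaction changes W = 2·Y + Q + 2·R + S + 2·A (weight of products minus weight of reactants):
R1: Y -> R: (2·1) − (2·1) = 2 − 2 = 0
R2: Y -> A: (2·1) − (2·1) = 2 − 2 = 0
R3: R -> A: (2·1) − (2·1) = 2 − 2 = 0
R4: A -> R: (2·1) − (2·1) = 2 − 2 = 0
R5: A -> 2 S: (1·2) − (2·1) = 2 − 2 = 0
Every reaction leaves W unchanged, so W is conserved and no simulation is needed: W(T) = W(0) = 2·15.89 + 9.02 + 2·20.74 + 5.08 + 2·12.91 = 113.18

Value at T = 113.18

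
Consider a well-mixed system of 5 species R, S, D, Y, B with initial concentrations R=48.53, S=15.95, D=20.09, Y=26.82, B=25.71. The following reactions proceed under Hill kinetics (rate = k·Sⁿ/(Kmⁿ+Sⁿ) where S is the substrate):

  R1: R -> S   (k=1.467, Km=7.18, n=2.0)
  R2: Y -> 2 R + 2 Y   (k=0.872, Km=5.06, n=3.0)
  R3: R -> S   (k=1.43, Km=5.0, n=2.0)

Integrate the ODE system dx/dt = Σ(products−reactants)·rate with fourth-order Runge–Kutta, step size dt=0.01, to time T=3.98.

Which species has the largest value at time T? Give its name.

RK4 with dt=0.01: 398 steps to T=3.98. Trajectory (selected grid times):
t=0.00: R=48.53 S=15.95 D=20.09 Y=26.82 B=25.71
t=0.44: R=48.04 S=17.20 D=20.09 Y=27.20 B=25.71
t=0.88: R=47.55 S=18.46 D=20.09 Y=27.58 B=25.71
t=1.33: R=47.05 S=19.74 D=20.09 Y=27.97 B=25.71
t=1.77: R=46.56 S=20.99 D=20.09 Y=28.35 B=25.71
t=2.21: R=46.07 S=22.24 D=20.09 Y=28.74 B=25.71
t=2.65: R=45.58 S=23.50 D=20.09 Y=29.12 B=25.71
t=3.10: R=45.08 S=24.78 D=20.09 Y=29.51 B=25.71
t=3.54: R=44.59 S=26.03 D=20.09 Y=29.89 B=25.71
t=3.98: R=44.11 S=27.28 D=20.09 Y=30.27 B=25.71
At T=3.98: R=44.11 S=27.28 D=20.09 Y=30.27 B=25.71; the largest is R.

Dominant species at T: R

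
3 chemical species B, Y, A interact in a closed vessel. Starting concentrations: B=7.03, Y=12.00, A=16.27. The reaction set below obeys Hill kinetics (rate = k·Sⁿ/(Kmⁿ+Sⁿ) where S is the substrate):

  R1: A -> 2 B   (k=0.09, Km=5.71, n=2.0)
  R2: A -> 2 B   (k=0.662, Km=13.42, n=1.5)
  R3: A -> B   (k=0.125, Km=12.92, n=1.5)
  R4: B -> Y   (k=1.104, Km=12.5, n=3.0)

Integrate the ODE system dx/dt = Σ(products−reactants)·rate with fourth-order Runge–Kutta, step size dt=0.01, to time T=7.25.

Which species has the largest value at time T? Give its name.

RK4 with dt=0.01: 725 steps to T=7.25. Trajectory (selected grid times):
t=0.00: B=7.03 Y=12.00 A=16.27
t=0.81: B=7.67 Y=12.15 A=15.84
t=1.61: B=8.27 Y=12.33 A=15.43
t=2.42: B=8.82 Y=12.55 A=15.01
t=3.22: B=9.33 Y=12.79 A=14.61
t=4.03: B=9.79 Y=13.07 A=14.21
t=4.83: B=10.22 Y=13.37 A=13.82
t=5.64: B=10.61 Y=13.70 A=13.44
t=6.44: B=10.96 Y=14.04 A=13.06
t=7.25: B=11.28 Y=14.41 A=12.69
At T=7.25: B=11.28 Y=14.41 A=12.69; the largest is Y.

Dominant species at T: Y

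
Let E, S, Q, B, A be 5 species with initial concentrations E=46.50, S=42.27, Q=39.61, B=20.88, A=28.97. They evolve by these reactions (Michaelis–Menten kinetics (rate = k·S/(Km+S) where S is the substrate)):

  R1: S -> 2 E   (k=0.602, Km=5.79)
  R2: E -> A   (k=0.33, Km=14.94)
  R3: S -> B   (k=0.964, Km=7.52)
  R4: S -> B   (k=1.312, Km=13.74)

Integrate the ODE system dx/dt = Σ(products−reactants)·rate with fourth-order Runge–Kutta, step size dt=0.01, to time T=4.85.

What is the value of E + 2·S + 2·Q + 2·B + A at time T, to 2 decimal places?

Check how each reaction changes W = E + 2·S + 2·Q + 2·B + A (weight of products minus weight of reactants):
R1: S -> 2 E: (1·2) − (2·1) = 2 − 2 = 0
R2: E -> A: (1·1) − (1·1) = 1 − 1 = 0
R3: S -> B: (2·1) − (2·1) = 2 − 2 = 0
R4: S -> B: (2·1) − (2·1) = 2 − 2 = 0
Every reaction leaves W unchanged, so W is conserved and no simulation is needed: W(T) = W(0) = 46.50 + 2·42.27 + 2·39.61 + 2·20.88 + 28.97 = 280.99

Value at T = 280.99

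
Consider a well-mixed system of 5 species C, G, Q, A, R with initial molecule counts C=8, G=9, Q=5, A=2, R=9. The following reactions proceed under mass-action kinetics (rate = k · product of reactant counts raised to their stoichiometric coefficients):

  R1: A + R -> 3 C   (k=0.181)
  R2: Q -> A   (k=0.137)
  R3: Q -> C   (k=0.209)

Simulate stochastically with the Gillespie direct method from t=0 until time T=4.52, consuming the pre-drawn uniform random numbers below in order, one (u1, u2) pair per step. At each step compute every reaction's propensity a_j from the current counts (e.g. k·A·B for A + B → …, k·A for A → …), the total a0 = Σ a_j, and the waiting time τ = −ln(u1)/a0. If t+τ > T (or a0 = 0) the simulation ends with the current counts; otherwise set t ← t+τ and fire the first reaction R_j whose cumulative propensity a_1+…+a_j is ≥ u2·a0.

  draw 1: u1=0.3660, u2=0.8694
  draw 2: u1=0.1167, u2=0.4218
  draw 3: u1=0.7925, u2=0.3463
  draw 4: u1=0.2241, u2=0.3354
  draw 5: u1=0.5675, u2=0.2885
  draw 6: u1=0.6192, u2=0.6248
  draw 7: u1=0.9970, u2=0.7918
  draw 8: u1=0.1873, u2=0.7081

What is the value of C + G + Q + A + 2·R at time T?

Value at T = 42

Check how each reaction changes W = C + G + Q + A + 2·R (weight of products minus weight of reactants):
R1: A + R -> 3 C: (1·3) − (1·1 + 2·1) = 3 − 3 = 0
R2: Q -> A: (1·1) − (1·1) = 1 − 1 = 0
R3: Q -> C: (1·1) − (1·1) = 1 − 1 = 0
Every reaction leaves W unchanged, so W is conserved and no simulation is needed: W(T) = W(0) = 8 + 9 + 5 + 2 + 2·9 = 42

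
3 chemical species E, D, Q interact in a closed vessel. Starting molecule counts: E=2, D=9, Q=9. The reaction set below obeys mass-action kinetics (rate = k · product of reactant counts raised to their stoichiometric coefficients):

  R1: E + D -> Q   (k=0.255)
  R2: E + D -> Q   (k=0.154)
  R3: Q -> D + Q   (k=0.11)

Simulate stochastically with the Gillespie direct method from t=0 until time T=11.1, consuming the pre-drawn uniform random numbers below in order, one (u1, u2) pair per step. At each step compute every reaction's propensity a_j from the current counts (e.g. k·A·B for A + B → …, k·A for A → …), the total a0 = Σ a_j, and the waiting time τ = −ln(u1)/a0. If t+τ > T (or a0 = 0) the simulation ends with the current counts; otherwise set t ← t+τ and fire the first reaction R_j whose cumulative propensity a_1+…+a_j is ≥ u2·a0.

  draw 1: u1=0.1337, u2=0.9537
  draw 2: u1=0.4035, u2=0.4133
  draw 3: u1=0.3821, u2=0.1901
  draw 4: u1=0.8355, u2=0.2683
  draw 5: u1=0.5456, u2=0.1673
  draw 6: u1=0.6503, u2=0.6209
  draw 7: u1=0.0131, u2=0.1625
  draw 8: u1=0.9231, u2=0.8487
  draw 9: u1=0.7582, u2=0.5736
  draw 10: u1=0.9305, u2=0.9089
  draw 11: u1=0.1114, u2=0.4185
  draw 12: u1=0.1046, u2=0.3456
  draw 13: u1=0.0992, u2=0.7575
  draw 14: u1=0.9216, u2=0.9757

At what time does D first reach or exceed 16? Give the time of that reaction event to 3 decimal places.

Threshold first reached at t = 7.297

t=0.000: E=2 D=9 Q=9
Draw 1: a1=4.590, a2=2.772, a3=0.990, a0=8.352; τ=−ln(0.1337)/8.352=0.241 → t=0.241; u2·a0=0.9537·8.352=7.965; a1+a2=7.362 < 7.965 ≤ a1+…+a3=8.352 → R3 fires; E=2 D=10 Q=9
Draw 2: a1=5.100, a2=3.080, a3=0.990, a0=9.170; τ=−ln(0.4035)/9.170=0.099 → t=0.340; u2·a0=0.4133·9.170=3.790 ≤ a1=5.100 → R1 fires; E=1 D=9 Q=10
Draw 3: a1=2.295, a2=1.386, a3=1.100, a0=4.781; τ=−ln(0.3821)/4.781=0.201 → t=0.541; u2·a0=0.1901·4.781=0.909 ≤ a1=2.295 → R1 fires; E=0 D=8 Q=11
Draw 4: a1=0.000, a2=0.000, a3=1.210, a0=1.210; τ=−ln(0.8355)/1.210=0.149 → t=0.690; u2·a0=0.2683·1.210=0.325; a1+a2=0.000 < 0.325 ≤ a1+…+a3=1.210 → R3 fires; E=0 D=9 Q=11
Draw 5: a1=0.000, a2=0.000, a3=1.210, a0=1.210; τ=−ln(0.5456)/1.210=0.501 → t=1.190; u2·a0=0.1673·1.210=0.202; a1+a2=0.000 < 0.202 ≤ a1+…+a3=1.210 → R3 fires; E=0 D=10 Q=11
Draw 6: a1=0.000, a2=0.000, a3=1.210, a0=1.210; τ=−ln(0.6503)/1.210=0.356 → t=1.546; u2·a0=0.6209·1.210=0.751; a1+a2=0.000 < 0.751 ≤ a1+…+a3=1.210 → R3 fires; E=0 D=11 Q=11
Draw 7: a1=0.000, a2=0.000, a3=1.210, a0=1.210; τ=−ln(0.0131)/1.210=3.583 → t=5.129; u2·a0=0.1625·1.210=0.197; a1+a2=0.000 < 0.197 ≤ a1+…+a3=1.210 → R3 fires; E=0 D=12 Q=11
Draw 8: a1=0.000, a2=0.000, a3=1.210, a0=1.210; τ=−ln(0.9231)/1.210=0.066 → t=5.195; u2·a0=0.8487·1.210=1.027; a1+a2=0.000 < 1.027 ≤ a1+…+a3=1.210 → R3 fires; E=0 D=13 Q=11
Draw 9: a1=0.000, a2=0.000, a3=1.210, a0=1.210; τ=−ln(0.7582)/1.210=0.229 → t=5.424; u2·a0=0.5736·1.210=0.694; a1+a2=0.000 < 0.694 ≤ a1+…+a3=1.210 → R3 fires; E=0 D=14 Q=11
Draw 10: a1=0.000, a2=0.000, a3=1.210, a0=1.210; τ=−ln(0.9305)/1.210=0.060 → t=5.483; u2·a0=0.9089·1.210=1.100; a1+a2=0.000 < 1.100 ≤ a1+…+a3=1.210 → R3 fires; E=0 D=15 Q=11
Draw 11: a1=0.000, a2=0.000, a3=1.210, a0=1.210; τ=−ln(0.1114)/1.210=1.814 → t=7.297; u2·a0=0.4185·1.210=0.506; a1+a2=0.000 < 0.506 ≤ a1+…+a3=1.210 → R3 fires; E=0 D=16 Q=11
Draw 12: a1=0.000, a2=0.000, a3=1.210, a0=1.210; τ=−ln(0.1046)/1.210=1.866 → t=9.163; u2·a0=0.3456·1.210=0.418; a1+a2=0.000 < 0.418 ≤ a1+…+a3=1.210 → R3 fires; E=0 D=17 Q=11
Draw 13: a1=0.000, a2=0.000, a3=1.210, a0=1.210; τ=−ln(0.0992)/1.210=1.910 → t=11.072; u2·a0=0.7575·1.210=0.917; a1+a2=0.000 < 0.917 ≤ a1+…+a3=1.210 → R3 fires; E=0 D=18 Q=11
Draw 14: a1=0.000, a2=0.000, a3=1.210, a0=1.210; τ=−ln(0.9216)/1.210=0.067 → t=11.140 > T=11.1: stop.
D first becomes ≥ 16 when it reaches 16 at the event at t=7.297.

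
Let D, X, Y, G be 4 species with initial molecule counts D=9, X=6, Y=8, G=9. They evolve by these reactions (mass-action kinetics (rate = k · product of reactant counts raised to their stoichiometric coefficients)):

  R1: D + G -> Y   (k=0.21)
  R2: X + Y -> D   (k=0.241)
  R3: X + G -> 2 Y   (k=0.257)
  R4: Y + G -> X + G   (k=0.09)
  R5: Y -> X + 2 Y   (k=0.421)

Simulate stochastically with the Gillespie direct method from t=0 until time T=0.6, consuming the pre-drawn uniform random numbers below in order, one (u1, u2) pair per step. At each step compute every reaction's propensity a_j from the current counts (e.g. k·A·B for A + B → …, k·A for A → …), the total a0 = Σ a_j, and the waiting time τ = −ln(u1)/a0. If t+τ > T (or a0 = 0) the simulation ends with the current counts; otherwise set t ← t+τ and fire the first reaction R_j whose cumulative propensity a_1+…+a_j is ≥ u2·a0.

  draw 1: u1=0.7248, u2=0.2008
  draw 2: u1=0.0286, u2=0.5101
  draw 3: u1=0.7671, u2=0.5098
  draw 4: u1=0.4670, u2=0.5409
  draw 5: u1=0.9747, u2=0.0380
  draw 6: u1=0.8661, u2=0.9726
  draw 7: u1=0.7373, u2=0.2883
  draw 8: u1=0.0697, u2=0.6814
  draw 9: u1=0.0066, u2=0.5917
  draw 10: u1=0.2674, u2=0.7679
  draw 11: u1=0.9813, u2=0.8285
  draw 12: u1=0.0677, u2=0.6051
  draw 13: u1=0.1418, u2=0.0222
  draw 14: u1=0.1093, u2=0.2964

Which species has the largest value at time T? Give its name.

t=0.000: D=9 X=6 Y=8 G=9
Draw 1: a1=17.010, a2=11.568, a3=13.878, a4=6.480, a5=3.368, a0=52.304; τ=−ln(0.7248)/52.304=0.006 → t=0.006; u2·a0=0.2008·52.304=10.503 ≤ a1=17.010 → R1 fires; D=8 X=6 Y=9 G=8
Draw 2: a1=13.440, a2=13.014, a3=12.336, a4=6.480, a5=3.789, a0=49.059; τ=−ln(0.0286)/49.059=0.072 → t=0.079; u2·a0=0.5101·49.059=25.025; a1=13.440 < 25.025 ≤ a1+a2=26.454 → R2 fires; D=9 X=5 Y=8 G=8
Draw 3: a1=15.120, a2=9.640, a3=10.280, a4=5.760, a5=3.368, a0=44.168; τ=−ln(0.7671)/44.168=0.006 → t=0.085; u2·a0=0.5098·44.168=22.517; a1=15.120 < 22.517 ≤ a1+a2=24.760 → R2 fires; D=10 X=4 Y=7 G=8
Draw 4: a1=16.800, a2=6.748, a3=8.224, a4=5.040, a5=2.947, a0=39.759; τ=−ln(0.4670)/39.759=0.019 → t=0.104; u2·a0=0.5409·39.759=21.506; a1=16.800 < 21.506 ≤ a1+a2=23.548 → R2 fires; D=11 X=3 Y=6 G=8
Draw 5: a1=18.480, a2=4.338, a3=6.168, a4=4.320, a5=2.526, a0=35.832; τ=−ln(0.9747)/35.832=0.001 → t=0.104; u2·a0=0.0380·35.832=1.362 ≤ a1=18.480 → R1 fires; D=10 X=3 Y=7 G=7
Draw 6: a1=14.700, a2=5.061, a3=5.397, a4=4.410, a5=2.947, a0=32.515; τ=−ln(0.8661)/32.515=0.004 → t=0.109; u2·a0=0.9726·32.515=31.624; a1+…+a4=29.568 < 31.624 ≤ a1+…+a5=32.515 → R5 fires; D=10 X=4 Y=8 G=7
Draw 7: a1=14.700, a2=7.712, a3=7.196, a4=5.040, a5=3.368, a0=38.016; τ=−ln(0.7373)/38.016=0.008 → t=0.117; u2·a0=0.2883·38.016=10.960 ≤ a1=14.700 → R1 fires; D=9 X=4 Y=9 G=6
Draw 8: a1=11.340, a2=8.676, a3=6.168, a4=4.860, a5=3.789, a0=34.833; τ=−ln(0.0697)/34.833=0.076 → t=0.193; u2·a0=0.6814·34.833=23.735; a1+a2=20.016 < 23.735 ≤ a1+…+a3=26.184 → R3 fires; D=9 X=3 Y=11 G=5
Draw 9: a1=9.450, a2=7.953, a3=3.855, a4=4.950, a5=4.631, a0=30.839; τ=−ln(0.0066)/30.839=0.163 → t=0.356; u2·a0=0.5917·30.839=18.247; a1+a2=17.403 < 18.247 ≤ a1+…+a3=21.258 → R3 fires; D=9 X=2 Y=13 G=4
Draw 10: a1=7.560, a2=6.266, a3=2.056, a4=4.680, a5=5.473, a0=26.035; τ=−ln(0.2674)/26.035=0.051 → t=0.407; u2·a0=0.7679·26.035=19.992; a1+…+a3=15.882 < 19.992 ≤ a1+…+a4=20.562 → R4 fires; D=9 X=3 Y=12 G=4
Draw 11: a1=7.560, a2=8.676, a3=3.084, a4=4.320, a5=5.052, a0=28.692; τ=−ln(0.9813)/28.692=0.001 → t=0.408; u2·a0=0.8285·28.692=23.771; a1+…+a4=23.640 < 23.771 ≤ a1+…+a5=28.692 → R5 fires; D=9 X=4 Y=13 G=4
Draw 12: a1=7.560, a2=12.532, a3=4.112, a4=4.680, a5=5.473, a0=34.357; τ=−ln(0.0677)/34.357=0.078 → t=0.486; u2·a0=0.6051·34.357=20.789; a1+a2=20.092 < 20.789 ≤ a1+…+a3=24.204 → R3 fires; D=9 X=3 Y=15 G=3
Draw 13: a1=5.670, a2=10.845, a3=2.313, a4=4.050, a5=6.315, a0=29.193; τ=−ln(0.1418)/29.193=0.067 → t=0.553; u2·a0=0.0222·29.193=0.648 ≤ a1=5.670 → R1 fires; D=8 X=3 Y=16 G=2
Draw 14: a1=3.360, a2=11.568, a3=1.542, a4=2.880, a5=6.736, a0=26.086; τ=−ln(0.1093)/26.086=0.085 → t=0.638 > T=0.6: stop.
At T=0.6: D=8 X=3 Y=16 G=2; the largest is Y.

Dominant species at T: Y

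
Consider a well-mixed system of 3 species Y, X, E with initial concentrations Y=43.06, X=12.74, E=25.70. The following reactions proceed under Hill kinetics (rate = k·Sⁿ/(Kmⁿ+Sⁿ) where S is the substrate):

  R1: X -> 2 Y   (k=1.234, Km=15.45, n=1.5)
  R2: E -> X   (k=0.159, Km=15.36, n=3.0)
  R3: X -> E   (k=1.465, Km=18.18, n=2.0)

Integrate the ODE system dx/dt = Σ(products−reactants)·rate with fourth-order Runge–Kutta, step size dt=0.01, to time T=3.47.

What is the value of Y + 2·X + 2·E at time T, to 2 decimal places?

Value at T = 119.94

Check how each reaction changes W = Y + 2·X + 2·E (weight of products minus weight of reactants):
R1: X -> 2 Y: (1·2) − (2·1) = 2 − 2 = 0
R2: E -> X: (2·1) − (2·1) = 2 − 2 = 0
R3: X -> E: (2·1) − (2·1) = 2 − 2 = 0
Every reaction leaves W unchanged, so W is conserved and no simulation is needed: W(T) = W(0) = 43.06 + 2·12.74 + 2·25.70 = 119.94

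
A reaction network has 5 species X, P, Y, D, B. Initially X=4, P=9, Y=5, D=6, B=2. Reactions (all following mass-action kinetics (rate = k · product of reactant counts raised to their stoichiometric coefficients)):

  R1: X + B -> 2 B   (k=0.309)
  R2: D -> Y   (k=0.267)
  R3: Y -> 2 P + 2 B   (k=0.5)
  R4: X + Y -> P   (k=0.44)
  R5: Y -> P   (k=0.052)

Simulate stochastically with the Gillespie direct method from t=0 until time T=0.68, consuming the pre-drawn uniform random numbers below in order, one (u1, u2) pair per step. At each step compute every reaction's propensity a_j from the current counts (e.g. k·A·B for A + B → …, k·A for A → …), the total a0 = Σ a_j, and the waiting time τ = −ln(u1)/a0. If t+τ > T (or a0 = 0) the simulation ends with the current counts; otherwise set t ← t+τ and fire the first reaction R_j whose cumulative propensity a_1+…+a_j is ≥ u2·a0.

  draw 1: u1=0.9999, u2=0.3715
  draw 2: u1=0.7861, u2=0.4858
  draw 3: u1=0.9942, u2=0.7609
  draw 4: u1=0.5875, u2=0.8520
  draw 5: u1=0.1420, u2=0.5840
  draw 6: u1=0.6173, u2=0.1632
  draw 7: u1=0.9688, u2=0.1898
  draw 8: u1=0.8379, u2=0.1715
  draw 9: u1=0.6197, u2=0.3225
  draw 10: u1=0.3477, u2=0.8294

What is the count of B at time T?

B at T = 8

t=0.000: X=4 P=9 Y=5 D=6 B=2
Draw 1: a1=2.472, a2=1.602, a3=2.500, a4=8.800, a5=0.260, a0=15.634; τ=−ln(0.9999)/15.634=0.000 → t=0.000; u2·a0=0.3715·15.634=5.808; a1+a2=4.074 < 5.808 ≤ a1+…+a3=6.574 → R3 fires; X=4 P=11 Y=4 D=6 B=4
Draw 2: a1=4.944, a2=1.602, a3=2.000, a4=7.040, a5=0.208, a0=15.794; τ=−ln(0.7861)/15.794=0.015 → t=0.015; u2·a0=0.4858·15.794=7.673; a1+a2=6.546 < 7.673 ≤ a1+…+a3=8.546 → R3 fires; X=4 P=13 Y=3 D=6 B=6
Draw 3: a1=7.416, a2=1.602, a3=1.500, a4=5.280, a5=0.156, a0=15.954; τ=−ln(0.9942)/15.954=0.000 → t=0.016; u2·a0=0.7609·15.954=12.139; a1+…+a3=10.518 < 12.139 ≤ a1+…+a4=15.798 → R4 fires; X=3 P=14 Y=2 D=6 B=6
Draw 4: a1=5.562, a2=1.602, a3=1.000, a4=2.640, a5=0.104, a0=10.908; τ=−ln(0.5875)/10.908=0.049 → t=0.064; u2·a0=0.8520·10.908=9.294; a1+…+a3=8.164 < 9.294 ≤ a1+…+a4=10.804 → R4 fires; X=2 P=15 Y=1 D=6 B=6
Draw 5: a1=3.708, a2=1.602, a3=0.500, a4=0.880, a5=0.052, a0=6.742; τ=−ln(0.1420)/6.742=0.290 → t=0.354; u2·a0=0.5840·6.742=3.937; a1=3.708 < 3.937 ≤ a1+a2=5.310 → R2 fires; X=2 P=15 Y=2 D=5 B=6
Draw 6: a1=3.708, a2=1.335, a3=1.000, a4=1.760, a5=0.104, a0=7.907; τ=−ln(0.6173)/7.907=0.061 → t=0.415; u2·a0=0.1632·7.907=1.290 ≤ a1=3.708 → R1 fires; X=1 P=15 Y=2 D=5 B=7
Draw 7: a1=2.163, a2=1.335, a3=1.000, a4=0.880, a5=0.104, a0=5.482; τ=−ln(0.9688)/5.482=0.006 → t=0.421; u2·a0=0.1898·5.482=1.040 ≤ a1=2.163 → R1 fires; X=0 P=15 Y=2 D=5 B=8
Draw 8: a1=0.000, a2=1.335, a3=1.000, a4=0.000, a5=0.104, a0=2.439; τ=−ln(0.8379)/2.439=0.073 → t=0.493; u2·a0=0.1715·2.439=0.418; a1=0.000 < 0.418 ≤ a1+a2=1.335 → R2 fires; X=0 P=15 Y=3 D=4 B=8
Draw 9: a1=0.000, a2=1.068, a3=1.500, a4=0.000, a5=0.156, a0=2.724; τ=−ln(0.6197)/2.724=0.176 → t=0.669; u2·a0=0.3225·2.724=0.878; a1=0.000 < 0.878 ≤ a1+a2=1.068 → R2 fires; X=0 P=15 Y=4 D=3 B=8
Draw 10: a1=0.000, a2=0.801, a3=2.000, a4=0.000, a5=0.208, a0=3.009; τ=−ln(0.3477)/3.009=0.351 → t=1.020 > T=0.68: stop.
Read off B at T=0.68: 8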